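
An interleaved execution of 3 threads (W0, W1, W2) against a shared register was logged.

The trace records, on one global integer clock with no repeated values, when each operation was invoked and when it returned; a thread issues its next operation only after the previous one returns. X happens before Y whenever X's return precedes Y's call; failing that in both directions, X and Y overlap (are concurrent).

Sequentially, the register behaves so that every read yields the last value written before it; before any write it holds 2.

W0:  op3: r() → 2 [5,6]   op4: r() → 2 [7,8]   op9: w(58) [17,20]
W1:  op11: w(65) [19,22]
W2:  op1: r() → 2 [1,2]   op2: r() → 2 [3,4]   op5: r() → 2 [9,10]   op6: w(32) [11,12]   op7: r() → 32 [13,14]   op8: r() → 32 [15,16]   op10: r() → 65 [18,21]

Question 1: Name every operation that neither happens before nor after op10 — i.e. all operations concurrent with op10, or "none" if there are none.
op11, op9

op10 spans [18,21]; an op avoiding the whole window 18..21 is ordered, any other is concurrent
op1 [1,2]: before
op2 [3,4]: before
op3 [5,6]: before
op4 [7,8]: before
op5 [9,10]: before
op6 [11,12]: before
op7 [13,14]: before
op8 [15,16]: before
op9 [17,20]: concurrent
op11 [19,22]: concurrent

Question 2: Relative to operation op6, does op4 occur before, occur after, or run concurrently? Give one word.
before

op4 spans [7,8], op6 spans [11,12]
resp(op4)=8 < inv(op6)=11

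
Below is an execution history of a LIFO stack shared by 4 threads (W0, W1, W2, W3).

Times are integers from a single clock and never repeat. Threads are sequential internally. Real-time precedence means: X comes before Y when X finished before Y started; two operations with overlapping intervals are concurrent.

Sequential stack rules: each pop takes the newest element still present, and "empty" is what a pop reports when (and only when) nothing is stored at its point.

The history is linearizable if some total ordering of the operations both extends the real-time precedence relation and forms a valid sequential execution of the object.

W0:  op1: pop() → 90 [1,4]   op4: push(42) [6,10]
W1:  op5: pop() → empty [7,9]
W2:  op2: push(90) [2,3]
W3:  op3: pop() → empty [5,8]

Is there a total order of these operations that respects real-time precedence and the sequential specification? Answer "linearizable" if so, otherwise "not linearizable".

witness order: op2, op1, op3, op5, op4
1. op2 push(90), leaving stack <90>
2. op1 pop() → 90, leaving stack <>
3. op3 pop() → empty, leaving stack <>
4. op5 pop() → empty, leaving stack <>
5. op4 push(42), leaving stack <42>

linearizable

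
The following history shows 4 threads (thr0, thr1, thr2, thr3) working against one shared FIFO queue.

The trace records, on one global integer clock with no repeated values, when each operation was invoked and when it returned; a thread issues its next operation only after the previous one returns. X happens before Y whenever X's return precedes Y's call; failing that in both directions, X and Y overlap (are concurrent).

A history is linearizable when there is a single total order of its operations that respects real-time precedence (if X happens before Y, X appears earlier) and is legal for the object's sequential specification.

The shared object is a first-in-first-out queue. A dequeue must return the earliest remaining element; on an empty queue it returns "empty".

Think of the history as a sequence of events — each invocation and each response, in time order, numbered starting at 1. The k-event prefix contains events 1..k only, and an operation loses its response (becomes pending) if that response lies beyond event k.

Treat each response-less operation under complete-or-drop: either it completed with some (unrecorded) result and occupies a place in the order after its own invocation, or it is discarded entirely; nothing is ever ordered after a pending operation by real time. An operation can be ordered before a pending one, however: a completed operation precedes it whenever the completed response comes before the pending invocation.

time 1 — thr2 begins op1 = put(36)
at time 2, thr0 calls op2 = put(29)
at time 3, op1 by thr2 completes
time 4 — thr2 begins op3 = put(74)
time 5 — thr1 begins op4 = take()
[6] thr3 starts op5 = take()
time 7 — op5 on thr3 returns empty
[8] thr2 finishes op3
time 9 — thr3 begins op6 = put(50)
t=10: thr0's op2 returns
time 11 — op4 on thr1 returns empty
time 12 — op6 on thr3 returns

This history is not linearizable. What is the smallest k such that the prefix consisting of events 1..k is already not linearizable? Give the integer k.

events 1..10 are linearizable; a witness order is op1, op4, op5, op2, op3:
step 1: op1 put(36) — queue <36>
step 2: op4 take() (pending, included) — queue <>
step 3: op5 take() → empty — queue <>
step 4: op2 put(29) — queue <29>
step 5: op3 put(74) — queue <29,74>
once event 11 joins (op4's response, time 11), exhaustive search finds no witness
no completion choice of the 1 pending operation (op6) rescues it — every subset was tried
take op1, op2, op3, op4, op5 (pending dropped): step 4 already fails, because op4 take() → empty cannot occur there
take op1, op2, op3, op5, op4 (pending dropped): step 4 already fails, because op5 take() → empty cannot occur there

11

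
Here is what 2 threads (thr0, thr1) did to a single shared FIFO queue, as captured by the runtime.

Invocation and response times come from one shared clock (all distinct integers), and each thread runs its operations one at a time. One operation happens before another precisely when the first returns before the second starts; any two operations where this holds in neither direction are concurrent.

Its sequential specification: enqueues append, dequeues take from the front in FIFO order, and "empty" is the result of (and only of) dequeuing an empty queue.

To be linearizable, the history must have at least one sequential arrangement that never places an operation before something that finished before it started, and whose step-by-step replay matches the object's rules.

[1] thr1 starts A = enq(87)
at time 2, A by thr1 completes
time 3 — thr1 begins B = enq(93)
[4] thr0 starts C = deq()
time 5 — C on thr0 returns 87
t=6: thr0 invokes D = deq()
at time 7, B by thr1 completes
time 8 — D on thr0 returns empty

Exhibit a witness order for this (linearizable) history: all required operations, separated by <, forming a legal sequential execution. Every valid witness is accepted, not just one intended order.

step 1: A enq(87) — queue <87>
step 2: C deq() → 87 — queue <>
step 3: D deq() → empty — queue <>
step 4: B enq(93) — queue <93>

A < C < D < B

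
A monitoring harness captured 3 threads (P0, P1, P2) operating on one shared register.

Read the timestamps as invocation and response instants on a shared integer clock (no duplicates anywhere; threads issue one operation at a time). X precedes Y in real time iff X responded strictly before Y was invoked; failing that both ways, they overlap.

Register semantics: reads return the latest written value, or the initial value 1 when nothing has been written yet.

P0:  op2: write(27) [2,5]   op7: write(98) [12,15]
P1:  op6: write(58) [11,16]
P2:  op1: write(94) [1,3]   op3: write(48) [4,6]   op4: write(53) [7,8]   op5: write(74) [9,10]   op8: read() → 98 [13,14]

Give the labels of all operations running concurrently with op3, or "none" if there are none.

op2

op3 runs from 4 to 6; window-overlapping ops are concurrent
op1 [1,3]: before
op2 [2,5]: concurrent
op4 [7,8]: after
op5 [9,10]: after
op6 [11,16]: after
op7 [12,15]: after
op8 [13,14]: after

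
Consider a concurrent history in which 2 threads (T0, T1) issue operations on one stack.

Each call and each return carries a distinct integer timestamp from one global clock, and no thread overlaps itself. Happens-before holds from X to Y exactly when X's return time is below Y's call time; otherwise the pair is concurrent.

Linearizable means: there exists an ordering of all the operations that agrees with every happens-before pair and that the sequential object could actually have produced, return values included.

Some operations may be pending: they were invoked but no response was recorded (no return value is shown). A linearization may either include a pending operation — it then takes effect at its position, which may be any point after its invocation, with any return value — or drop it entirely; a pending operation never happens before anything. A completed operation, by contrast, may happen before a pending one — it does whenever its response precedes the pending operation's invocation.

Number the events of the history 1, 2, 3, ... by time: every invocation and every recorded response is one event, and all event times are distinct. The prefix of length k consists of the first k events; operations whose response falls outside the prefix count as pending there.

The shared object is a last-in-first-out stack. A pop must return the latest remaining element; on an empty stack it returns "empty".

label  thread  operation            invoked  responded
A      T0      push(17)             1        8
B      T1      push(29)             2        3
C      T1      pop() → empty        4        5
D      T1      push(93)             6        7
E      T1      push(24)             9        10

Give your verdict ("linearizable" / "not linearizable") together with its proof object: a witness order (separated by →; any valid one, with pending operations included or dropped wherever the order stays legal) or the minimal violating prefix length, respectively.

not linearizable — minimal violating prefix: 5 events

through event 4 a valid linearization exists; event 5 (C responding at time 5) ends that
a single order respects real time; the 2 completed stack operations fail replay along it
no completion choice of the 1 pending operation (A) rescues it — every subset was tried
e.g. B, C (pending dropped): illegal at step 2, since C pop() → empty cannot apply there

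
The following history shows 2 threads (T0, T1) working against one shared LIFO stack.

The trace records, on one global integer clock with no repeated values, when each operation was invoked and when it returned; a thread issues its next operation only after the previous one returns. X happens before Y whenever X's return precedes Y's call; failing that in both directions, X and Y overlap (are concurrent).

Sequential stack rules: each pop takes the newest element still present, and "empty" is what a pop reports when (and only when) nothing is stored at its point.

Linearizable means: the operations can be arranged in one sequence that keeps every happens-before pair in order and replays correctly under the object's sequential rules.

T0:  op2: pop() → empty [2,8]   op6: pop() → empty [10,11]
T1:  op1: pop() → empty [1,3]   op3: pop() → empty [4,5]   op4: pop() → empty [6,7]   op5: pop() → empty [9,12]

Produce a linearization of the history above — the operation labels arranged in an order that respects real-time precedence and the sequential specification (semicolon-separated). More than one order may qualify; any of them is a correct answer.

op1; op2; op3; op4; op5; op6

step 1: op1 pop() → empty — stack <>
step 2: op2 pop() → empty — stack <>
step 3: op3 pop() → empty — stack <>
step 4: op4 pop() → empty — stack <>
step 5: op5 pop() → empty — stack <>
step 6: op6 pop() → empty — stack <>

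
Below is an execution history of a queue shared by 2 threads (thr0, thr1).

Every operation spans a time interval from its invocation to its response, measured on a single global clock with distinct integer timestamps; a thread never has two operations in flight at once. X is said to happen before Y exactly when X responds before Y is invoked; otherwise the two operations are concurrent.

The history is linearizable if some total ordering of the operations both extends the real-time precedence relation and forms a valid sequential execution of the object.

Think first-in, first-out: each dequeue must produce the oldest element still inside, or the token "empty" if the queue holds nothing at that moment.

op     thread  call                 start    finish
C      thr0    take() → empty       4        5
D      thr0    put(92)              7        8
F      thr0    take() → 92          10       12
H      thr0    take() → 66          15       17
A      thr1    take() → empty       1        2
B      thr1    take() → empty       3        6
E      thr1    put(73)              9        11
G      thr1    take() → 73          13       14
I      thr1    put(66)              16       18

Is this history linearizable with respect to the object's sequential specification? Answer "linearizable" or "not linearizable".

witness order: A, B, C, D, E, F, G, I, H
step 1: A take() → empty — queue <>
step 2: B take() → empty — queue <>
step 3: C take() → empty — queue <>
step 4: D put(92) — queue <92>
step 5: E put(73) — queue <92,73>
step 6: F take() → 92 — queue <73>
step 7: G take() → 73 — queue <>
step 8: I put(66) — queue <66>
step 9: H take() → 66 — queue <>

linearizable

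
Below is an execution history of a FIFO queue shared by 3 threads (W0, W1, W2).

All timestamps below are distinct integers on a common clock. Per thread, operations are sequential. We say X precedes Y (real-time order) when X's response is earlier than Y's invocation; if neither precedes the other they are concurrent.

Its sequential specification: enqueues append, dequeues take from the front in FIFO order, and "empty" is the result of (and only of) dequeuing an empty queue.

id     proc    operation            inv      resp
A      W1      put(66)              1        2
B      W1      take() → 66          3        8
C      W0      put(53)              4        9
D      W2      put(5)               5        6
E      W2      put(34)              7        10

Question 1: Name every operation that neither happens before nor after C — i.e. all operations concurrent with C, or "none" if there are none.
B, D, E

concurrent with C ([4,9]): every op whose interval crosses 4..9
A [1,2]: before
B [3,8]: concurrent
D [5,6]: concurrent
E [7,10]: concurrent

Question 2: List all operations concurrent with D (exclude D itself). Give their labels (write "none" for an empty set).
B, C

D runs from 5 to 6; window-overlapping ops are concurrent
A [1,2]: before
B [3,8]: concurrent
C [4,9]: concurrent
E [7,10]: after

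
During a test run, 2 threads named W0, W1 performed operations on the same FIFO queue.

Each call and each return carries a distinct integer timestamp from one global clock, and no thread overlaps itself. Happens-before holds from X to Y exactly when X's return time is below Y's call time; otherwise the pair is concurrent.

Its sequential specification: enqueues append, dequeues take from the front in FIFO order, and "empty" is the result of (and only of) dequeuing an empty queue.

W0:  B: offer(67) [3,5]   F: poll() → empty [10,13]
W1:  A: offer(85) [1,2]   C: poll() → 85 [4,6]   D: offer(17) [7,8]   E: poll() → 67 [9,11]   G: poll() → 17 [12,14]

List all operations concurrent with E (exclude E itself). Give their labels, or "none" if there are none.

concurrent with E ([9,11]): every op whose interval crosses 9..11
A [1,2]: before
B [3,5]: before
C [4,6]: before
D [7,8]: before
F [10,13]: concurrent
G [12,14]: after

F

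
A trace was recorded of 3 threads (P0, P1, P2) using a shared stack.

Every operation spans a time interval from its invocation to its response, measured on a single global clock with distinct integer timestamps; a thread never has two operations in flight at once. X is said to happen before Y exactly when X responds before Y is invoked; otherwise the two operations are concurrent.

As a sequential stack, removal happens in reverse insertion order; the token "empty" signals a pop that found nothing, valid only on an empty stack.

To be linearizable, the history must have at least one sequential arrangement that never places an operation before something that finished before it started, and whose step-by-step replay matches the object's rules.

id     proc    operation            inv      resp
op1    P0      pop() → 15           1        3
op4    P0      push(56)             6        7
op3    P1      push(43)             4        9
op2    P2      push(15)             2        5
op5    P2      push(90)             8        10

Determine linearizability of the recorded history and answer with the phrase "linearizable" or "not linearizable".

a witness: op2, op1, op3, op4, op5
step 1: op2 push(15) — stack <15>
step 2: op1 pop() → 15 — stack <>
step 3: op3 push(43) — stack <43>
step 4: op4 push(56) — stack <43,56>
step 5: op5 push(90) — stack <43,56,90>

linearizable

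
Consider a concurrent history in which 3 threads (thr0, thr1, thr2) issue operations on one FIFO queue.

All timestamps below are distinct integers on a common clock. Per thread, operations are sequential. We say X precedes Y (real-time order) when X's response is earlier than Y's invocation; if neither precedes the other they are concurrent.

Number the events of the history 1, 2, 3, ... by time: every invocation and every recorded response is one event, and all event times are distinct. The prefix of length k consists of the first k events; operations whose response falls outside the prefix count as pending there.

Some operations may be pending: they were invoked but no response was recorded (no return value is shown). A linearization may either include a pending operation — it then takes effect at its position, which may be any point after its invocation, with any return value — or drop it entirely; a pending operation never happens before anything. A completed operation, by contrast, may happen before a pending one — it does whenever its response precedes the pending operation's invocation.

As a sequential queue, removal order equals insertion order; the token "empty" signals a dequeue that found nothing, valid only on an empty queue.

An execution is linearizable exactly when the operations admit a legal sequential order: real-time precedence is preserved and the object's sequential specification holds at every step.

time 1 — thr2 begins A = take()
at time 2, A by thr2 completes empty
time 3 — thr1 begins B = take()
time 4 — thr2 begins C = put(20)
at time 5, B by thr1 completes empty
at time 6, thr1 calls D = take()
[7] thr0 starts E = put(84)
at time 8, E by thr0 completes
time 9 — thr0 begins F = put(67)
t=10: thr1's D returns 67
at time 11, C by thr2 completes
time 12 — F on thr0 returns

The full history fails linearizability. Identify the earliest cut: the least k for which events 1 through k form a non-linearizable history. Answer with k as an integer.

10

events 1..9 are linearizable, e.g. via A, B, C, D, E:
1. A take() → empty, leaving queue <>
2. B take() → empty, leaving queue <>
3. C put(20) (pending, included), leaving queue <20>
4. D take() (pending, included), leaving queue <>
5. E put(84), leaving queue <84>
event 10 — D's response, time 10 — after it, nothing linearizes
no escape via the 2 pending operations (C, F): every completion choice fails
take A, B, D, E (pending dropped): step 3 already fails, because D take() → 67 cannot occur there
take A, B, E, D (pending dropped): step 4 already fails, because D take() → 67 cannot occur there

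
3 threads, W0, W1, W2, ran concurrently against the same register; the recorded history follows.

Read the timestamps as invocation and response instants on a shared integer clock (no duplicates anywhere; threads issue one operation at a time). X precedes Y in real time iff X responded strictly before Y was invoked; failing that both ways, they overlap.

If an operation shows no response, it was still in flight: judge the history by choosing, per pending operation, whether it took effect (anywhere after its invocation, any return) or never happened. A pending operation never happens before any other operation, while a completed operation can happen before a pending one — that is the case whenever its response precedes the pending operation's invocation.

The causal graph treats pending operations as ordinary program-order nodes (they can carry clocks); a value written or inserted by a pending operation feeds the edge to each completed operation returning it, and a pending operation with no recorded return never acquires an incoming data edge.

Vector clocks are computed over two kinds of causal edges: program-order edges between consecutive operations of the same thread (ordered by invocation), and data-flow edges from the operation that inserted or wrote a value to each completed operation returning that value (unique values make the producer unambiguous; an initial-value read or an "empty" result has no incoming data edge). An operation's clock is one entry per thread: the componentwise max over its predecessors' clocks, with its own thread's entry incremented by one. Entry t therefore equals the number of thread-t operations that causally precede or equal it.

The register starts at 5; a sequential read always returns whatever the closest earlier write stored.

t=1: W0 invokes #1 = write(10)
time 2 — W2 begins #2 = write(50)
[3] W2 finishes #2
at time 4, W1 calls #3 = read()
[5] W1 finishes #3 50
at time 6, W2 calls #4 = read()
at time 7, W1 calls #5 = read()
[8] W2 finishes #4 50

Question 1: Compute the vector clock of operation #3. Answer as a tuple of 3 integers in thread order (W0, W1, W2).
(0, 1, 1)

VC(#2, invoked at 2): no causal predecessors; +1 on W2 → (0, 0, 1)
VC(#1, invoked at 1): no causal predecessors; +1 on W0 → (1, 0, 0)
#4 (invocation 6): componentwise max over VC(#2)=(0, 0, 1), +1 at W2, giving (0, 0, 2)
#3 (invocation 4): componentwise max over VC(#2)=(0, 0, 1), +1 at W1, giving (0, 1, 1)
#5 (invocation 7): componentwise max over VC(#3)=(0, 1, 1), +1 at W1, giving (0, 2, 1)
target: VC(#3) = (0, 1, 1)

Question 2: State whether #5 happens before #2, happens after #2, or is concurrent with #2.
after

#5 spans [7,…), #2 spans [2,3]
resp(#2)=3 < inv(#5)=7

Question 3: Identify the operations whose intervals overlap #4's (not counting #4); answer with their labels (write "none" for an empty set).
#1, #5

#4 runs from 6 to 8; window-overlapping ops are concurrent
#1 [1,…): concurrent
#2 [2,3]: before
#3 [4,5]: before
#5 [7,…): concurrent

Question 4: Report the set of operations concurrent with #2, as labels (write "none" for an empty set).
#1

#2 spans [2,3]: anything still running between times 2 and 3 counts as concurrent
#1 [1,…): concurrent
#3 [4,5]: after
#4 [6,8]: after
#5 [7,…): after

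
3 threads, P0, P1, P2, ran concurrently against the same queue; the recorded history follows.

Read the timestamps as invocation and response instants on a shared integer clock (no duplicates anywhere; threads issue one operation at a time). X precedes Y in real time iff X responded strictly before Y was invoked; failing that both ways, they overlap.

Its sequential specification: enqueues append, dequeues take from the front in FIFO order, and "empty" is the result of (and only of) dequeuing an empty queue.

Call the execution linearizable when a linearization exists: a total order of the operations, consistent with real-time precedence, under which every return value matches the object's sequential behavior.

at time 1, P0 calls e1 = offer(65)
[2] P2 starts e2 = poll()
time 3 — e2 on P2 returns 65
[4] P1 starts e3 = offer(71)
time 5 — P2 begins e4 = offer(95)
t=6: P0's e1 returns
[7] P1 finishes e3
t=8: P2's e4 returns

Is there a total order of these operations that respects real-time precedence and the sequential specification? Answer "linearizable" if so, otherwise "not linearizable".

a witness: e1, e2, e3, e4
after step 1 (e1 offer(65)): queue <65>
after step 2 (e2 poll() → 65): queue <>
after step 3 (e3 offer(71)): queue <71>
after step 4 (e4 offer(95)): queue <71,95>

linearizable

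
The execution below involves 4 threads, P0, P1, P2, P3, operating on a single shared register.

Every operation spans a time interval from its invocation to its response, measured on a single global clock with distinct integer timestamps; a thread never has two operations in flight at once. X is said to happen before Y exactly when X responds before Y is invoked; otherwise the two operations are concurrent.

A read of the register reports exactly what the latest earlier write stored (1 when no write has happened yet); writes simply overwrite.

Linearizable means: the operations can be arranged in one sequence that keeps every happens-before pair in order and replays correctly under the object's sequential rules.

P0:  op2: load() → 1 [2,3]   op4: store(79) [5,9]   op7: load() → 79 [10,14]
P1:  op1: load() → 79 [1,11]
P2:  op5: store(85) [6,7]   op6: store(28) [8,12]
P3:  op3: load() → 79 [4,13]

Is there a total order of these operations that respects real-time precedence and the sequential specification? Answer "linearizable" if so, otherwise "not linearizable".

one valid linearization: op2, op5, op4, op1, op3, op7, op6
after step 1 (op2 load() → 1): value 1
after step 2 (op5 store(85)): value 85
after step 3 (op4 store(79)): value 79
after step 4 (op1 load() → 79): value 79
after step 5 (op3 load() → 79): value 79
after step 6 (op7 load() → 79): value 79
after step 7 (op6 store(28)): value 28

linearizable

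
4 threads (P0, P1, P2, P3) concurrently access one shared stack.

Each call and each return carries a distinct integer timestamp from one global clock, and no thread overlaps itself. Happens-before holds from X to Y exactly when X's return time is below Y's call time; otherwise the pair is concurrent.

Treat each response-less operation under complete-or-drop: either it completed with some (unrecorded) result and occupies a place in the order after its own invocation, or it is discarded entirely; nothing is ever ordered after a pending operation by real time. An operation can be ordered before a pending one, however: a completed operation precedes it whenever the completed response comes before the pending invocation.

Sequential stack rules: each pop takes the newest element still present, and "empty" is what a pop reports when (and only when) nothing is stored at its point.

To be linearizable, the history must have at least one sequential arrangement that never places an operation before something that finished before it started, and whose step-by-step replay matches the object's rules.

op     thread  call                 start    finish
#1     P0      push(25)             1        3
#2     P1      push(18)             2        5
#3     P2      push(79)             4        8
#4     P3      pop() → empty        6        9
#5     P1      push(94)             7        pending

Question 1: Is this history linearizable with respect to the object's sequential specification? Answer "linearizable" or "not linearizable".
not linearizable

prefix check: 1..8 passes, 1..9 fails once #4's time-9 response joins
5 orders of the 4 completed stack ops respect real time; none is legal
completion choices over the 1 pending operation (#5) were checked; none helps
one such order, #1, #2, #3, #4 (pending dropped), breaks at step 4 where #4 pop() → empty is illegal
one such order, #1, #2, #4, #3 (pending dropped), breaks at step 3 where #4 pop() → empty is illegal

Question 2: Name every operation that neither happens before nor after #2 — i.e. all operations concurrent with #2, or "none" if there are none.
#1, #3

#2 runs from 2 to 5; window-overlapping ops are concurrent
#1 [1,3]: concurrent
#3 [4,8]: concurrent
#4 [6,9]: after
#5 [7,…): after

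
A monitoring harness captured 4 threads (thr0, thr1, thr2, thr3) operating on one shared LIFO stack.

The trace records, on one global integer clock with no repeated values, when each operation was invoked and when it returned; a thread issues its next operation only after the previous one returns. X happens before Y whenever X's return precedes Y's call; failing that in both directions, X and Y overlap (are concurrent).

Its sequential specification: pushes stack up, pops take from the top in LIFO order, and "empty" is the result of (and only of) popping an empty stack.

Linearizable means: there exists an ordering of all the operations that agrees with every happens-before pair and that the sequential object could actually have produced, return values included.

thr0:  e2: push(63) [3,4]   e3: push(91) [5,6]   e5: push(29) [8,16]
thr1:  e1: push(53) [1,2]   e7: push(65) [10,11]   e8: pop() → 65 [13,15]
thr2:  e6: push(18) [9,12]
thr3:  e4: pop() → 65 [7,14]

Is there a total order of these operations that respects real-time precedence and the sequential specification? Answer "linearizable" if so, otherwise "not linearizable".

already the first 15 events (up to e8's response at time 15) admit no linearization; the first 14 still do
8 orders of the 7 completed LIFO stack ops respect real time; none is legal
no completion choice of the 1 pending operation (e5) rescues it — every subset was tried
take e1, e2, e3, e4, e6, e7, e8 (pending dropped): step 4 already fails, because e4 pop() → 65 cannot occur there
take e1, e2, e3, e4, e7, e6, e8 (pending dropped): step 4 already fails, because e4 pop() → 65 cannot occur there

not linearizable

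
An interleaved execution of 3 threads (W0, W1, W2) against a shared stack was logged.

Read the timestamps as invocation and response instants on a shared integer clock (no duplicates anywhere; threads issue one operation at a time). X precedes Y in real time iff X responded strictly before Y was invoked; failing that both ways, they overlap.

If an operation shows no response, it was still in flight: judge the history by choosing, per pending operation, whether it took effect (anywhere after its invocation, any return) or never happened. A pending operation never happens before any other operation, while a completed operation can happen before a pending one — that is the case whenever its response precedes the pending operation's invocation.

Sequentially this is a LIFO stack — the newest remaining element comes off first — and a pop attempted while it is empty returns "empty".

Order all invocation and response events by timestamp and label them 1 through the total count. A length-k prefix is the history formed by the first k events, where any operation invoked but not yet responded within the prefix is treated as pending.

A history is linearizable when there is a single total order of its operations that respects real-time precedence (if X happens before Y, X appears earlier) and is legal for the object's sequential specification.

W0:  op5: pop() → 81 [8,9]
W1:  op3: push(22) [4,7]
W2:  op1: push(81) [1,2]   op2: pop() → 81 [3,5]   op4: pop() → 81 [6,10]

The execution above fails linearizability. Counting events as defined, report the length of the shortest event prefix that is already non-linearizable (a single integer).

9

events 1..8 are still linearizable — one witness is op1, op2, op3:
1. op1 push(81), leaving stack <81>
2. op2 pop() → 81, leaving stack <>
3. op3 push(22), leaving stack <22>
once event 9 joins (op5's response, time 9), exhaustive search finds no witness
including or dropping the 1 pending operation (op4) in any combination fails
take op1, op2, op3, op5 (pending dropped): step 4 already fails, because op5 pop() → 81 cannot occur there
take op1, op3, op2, op5 (pending dropped): step 3 already fails, because op2 pop() → 81 cannot occur there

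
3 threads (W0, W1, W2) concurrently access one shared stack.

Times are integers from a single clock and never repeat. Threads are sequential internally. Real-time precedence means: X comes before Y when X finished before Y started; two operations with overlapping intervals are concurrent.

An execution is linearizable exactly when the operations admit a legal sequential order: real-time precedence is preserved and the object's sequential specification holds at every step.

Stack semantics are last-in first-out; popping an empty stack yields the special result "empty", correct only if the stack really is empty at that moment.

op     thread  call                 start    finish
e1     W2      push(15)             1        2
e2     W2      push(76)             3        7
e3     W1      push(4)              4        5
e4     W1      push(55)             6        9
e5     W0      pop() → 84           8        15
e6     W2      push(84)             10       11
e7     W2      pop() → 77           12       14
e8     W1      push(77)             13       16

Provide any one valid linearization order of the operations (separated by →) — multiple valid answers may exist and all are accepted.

e1 → e2 → e3 → e4 → e6 → e5 → e8 → e7

step 1: e1 push(15) — stack <15>
step 2: e2 push(76) — stack <15,76>
step 3: e3 push(4) — stack <15,76,4>
step 4: e4 push(55) — stack <15,76,4,55>
step 5: e6 push(84) — stack <15,76,4,55,84>
step 6: e5 pop() → 84 — stack <15,76,4,55>
step 7: e8 push(77) — stack <15,76,4,55,77>
step 8: e7 pop() → 77 — stack <15,76,4,55>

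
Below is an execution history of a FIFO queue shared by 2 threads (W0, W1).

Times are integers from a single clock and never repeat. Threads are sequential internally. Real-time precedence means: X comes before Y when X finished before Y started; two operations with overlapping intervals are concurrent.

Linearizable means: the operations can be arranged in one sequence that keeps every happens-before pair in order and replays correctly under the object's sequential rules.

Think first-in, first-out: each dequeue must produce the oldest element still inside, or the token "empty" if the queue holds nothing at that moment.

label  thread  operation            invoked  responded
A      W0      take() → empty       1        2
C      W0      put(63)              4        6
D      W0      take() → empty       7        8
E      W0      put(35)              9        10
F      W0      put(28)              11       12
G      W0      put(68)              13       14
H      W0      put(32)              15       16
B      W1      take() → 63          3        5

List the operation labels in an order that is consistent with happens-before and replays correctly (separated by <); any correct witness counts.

A < C < B < D < E < F < G < H

after step 1 (A take() → empty): queue <>
after step 2 (C put(63)): queue <63>
after step 3 (B take() → 63): queue <>
after step 4 (D take() → empty): queue <>
after step 5 (E put(35)): queue <35>
after step 6 (F put(28)): queue <35,28>
after step 7 (G put(68)): queue <35,28,68>
after step 8 (H put(32)): queue <35,28,68,32>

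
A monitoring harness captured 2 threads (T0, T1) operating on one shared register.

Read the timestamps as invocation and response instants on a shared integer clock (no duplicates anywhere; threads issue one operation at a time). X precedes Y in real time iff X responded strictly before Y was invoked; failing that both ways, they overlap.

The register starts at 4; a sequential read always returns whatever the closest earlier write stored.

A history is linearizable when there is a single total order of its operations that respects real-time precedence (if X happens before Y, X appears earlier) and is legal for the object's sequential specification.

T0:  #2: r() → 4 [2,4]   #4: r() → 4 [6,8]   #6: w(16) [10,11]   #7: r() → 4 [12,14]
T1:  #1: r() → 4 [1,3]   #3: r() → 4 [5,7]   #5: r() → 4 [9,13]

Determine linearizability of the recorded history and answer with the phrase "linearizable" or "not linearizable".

not linearizable

prefix check: 1..13 passes, 1..14 fails once #7's time-14 response joins
checked exhaustively: 12 real-time-consistent orders of 7 completed operations, zero legal register replays
one such order, #1, #2, #3, #4, #5, #6, #7, breaks at step 7 where #7 r() → 4 is illegal
one such order, #1, #2, #3, #4, #6, #5, #7, breaks at step 6 where #5 r() → 4 is illegal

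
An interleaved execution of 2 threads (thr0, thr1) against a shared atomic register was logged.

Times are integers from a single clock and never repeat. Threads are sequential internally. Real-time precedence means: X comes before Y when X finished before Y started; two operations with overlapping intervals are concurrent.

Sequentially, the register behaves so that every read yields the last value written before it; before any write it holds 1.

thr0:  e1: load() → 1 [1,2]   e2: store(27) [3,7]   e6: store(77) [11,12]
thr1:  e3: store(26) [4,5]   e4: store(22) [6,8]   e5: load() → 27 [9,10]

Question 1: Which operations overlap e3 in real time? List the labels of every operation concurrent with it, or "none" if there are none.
overlap test against e3 [4,5]: concurrent iff the interval meets 4..5
e1 [1,2]: before
e2 [3,7]: concurrent
e4 [6,8]: after
e5 [9,10]: after
e6 [11,12]: after

e2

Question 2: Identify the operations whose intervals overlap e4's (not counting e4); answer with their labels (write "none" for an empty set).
e4 spans [6,8]; an op avoiding the whole window 6..8 is ordered, any other is concurrent
e1 [1,2]: before
e2 [3,7]: concurrent
e3 [4,5]: before
e5 [9,10]: after
e6 [11,12]: after

e2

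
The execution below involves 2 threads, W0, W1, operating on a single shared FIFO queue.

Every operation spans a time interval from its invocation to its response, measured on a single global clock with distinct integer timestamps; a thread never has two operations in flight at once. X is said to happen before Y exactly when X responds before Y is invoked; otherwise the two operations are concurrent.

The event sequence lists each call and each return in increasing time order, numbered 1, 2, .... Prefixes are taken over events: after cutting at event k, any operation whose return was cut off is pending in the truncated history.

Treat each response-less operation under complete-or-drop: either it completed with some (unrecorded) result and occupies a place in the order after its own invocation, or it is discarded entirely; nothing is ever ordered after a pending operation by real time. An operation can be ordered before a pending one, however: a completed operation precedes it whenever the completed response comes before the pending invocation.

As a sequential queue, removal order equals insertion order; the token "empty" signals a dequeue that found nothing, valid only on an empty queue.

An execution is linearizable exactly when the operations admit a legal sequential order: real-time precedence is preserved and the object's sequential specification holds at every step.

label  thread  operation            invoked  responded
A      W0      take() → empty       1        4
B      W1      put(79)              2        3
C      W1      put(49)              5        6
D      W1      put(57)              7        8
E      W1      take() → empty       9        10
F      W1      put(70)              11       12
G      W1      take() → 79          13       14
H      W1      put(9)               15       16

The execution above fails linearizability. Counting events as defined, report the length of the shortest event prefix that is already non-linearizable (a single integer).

10

events 1..9 are still linearizable — one witness is A, B, C, D:
after step 1 (A take() → empty): queue <>
after step 2 (B put(79)): queue <79>
after step 3 (C put(49)): queue <79,49>
after step 4 (D put(57)): queue <79,49,57>
once event 10 joins (E's response, time 10), exhaustive search finds no witness
take A, B, C, D, E: step 5 already fails, because E take() → empty cannot occur there
take B, A, C, D, E: step 2 already fails, because A take() → empty cannot occur there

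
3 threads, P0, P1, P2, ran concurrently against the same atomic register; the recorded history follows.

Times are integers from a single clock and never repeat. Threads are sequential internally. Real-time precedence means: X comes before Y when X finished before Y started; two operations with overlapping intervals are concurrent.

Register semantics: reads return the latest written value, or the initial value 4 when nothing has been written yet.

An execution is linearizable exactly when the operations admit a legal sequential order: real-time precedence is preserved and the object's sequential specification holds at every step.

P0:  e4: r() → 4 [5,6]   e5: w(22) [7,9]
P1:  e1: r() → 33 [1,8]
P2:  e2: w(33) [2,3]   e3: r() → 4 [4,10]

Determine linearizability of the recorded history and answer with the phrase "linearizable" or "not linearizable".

the violation lands at event 6, e4's response at time 6: events 1..5 linearize, events 1..6 do not
exactly one order of the 2 completed ops respects real time; the atomic register replay fails
including or dropping the 2 pending operations (e1, e3) in any combination fails
one such order, e2, e4 (pending dropped), breaks at step 2 where e4 r() → 4 is illegal

not linearizable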